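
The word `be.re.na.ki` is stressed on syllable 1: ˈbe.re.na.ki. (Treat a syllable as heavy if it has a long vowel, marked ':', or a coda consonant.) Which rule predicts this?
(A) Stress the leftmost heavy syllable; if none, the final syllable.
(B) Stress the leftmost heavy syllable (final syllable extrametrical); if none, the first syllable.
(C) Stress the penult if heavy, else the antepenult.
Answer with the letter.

B

Rule A → syllable 4 (observed: 1).
Rule B → syllable 1 ✓.
Rule C → syllable 2 (observed: 1).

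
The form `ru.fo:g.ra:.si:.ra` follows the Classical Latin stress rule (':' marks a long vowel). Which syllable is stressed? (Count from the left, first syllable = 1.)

Classical Latin: stress the penult if heavy (long vowel or closed), else the antepenult.
Weights: 3 ra: H, 4 si: H, 5 ra L.
The penult (syllable 4, si:) is heavy, so it takes stress.
Stress on syllable 4: ru.fo:g.ra:.ˈsi:.ra.

4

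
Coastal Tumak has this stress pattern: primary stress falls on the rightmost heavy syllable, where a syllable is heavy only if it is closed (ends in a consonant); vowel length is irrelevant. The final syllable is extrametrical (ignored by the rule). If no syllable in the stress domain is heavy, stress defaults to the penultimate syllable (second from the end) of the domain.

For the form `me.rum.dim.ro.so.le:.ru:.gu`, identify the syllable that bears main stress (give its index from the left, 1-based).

The final syllable (8, gu) is extrametrical; the stress domain is syllables 1–7.
Weights: 1 me L, 2 rum H, 3 dim H, 4 ro L, 5 so L, 6 le: L, 7 ru: L.
Heavy syllables in the domain: 2, 3. The rightmost is syllable 3 (dim).
Primary stress: syllable 3 → me.rum.ˈdim.ro.so.le:.ru:.gu.

3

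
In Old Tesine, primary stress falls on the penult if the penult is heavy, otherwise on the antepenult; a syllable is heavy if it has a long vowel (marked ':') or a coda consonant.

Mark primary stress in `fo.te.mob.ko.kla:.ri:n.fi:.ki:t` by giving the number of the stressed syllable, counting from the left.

Weights: 6 ri:n H, 7 fi: H, 8 ki:t H.
The penult (syllable 7, fi:) is heavy, so it takes stress.
Primary stress: syllable 7 → fo.te.mob.ko.kla:.ri:n.ˈfi:.ki:t.

7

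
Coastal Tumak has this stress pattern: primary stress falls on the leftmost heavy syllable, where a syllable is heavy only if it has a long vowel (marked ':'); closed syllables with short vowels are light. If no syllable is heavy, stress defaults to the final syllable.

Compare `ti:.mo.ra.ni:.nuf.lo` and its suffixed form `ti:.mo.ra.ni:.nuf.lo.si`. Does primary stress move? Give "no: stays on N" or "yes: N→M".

Base `ti:.mo.ra.ni:.nuf.lo` (6 syllables):
  Weights: 1 ti: H, 2 mo L, 3 ra L, 4 ni: H, 5 nuf L, 6 lo L.
  Heavy syllables in the domain: 1, 4. The leftmost is syllable 1 (ti:).
  → primary stress on syllable 1.
Suffixed `ti:.mo.ra.ni:.nuf.lo.si` (7 syllables):
  Weights: 1 ti: H, 2 mo L, 3 ra L, 4 ni: H, 5 nuf L, 6 lo L, 7 si L.
  Heavy syllables in the domain: 1, 4. The leftmost is syllable 1 (ti:).
  → primary stress on syllable 1.

no: stays on 1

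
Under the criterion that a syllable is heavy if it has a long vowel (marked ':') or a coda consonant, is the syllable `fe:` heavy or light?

`fe:`: long vowel, open (no coda). Long vowel → heavy.

heavy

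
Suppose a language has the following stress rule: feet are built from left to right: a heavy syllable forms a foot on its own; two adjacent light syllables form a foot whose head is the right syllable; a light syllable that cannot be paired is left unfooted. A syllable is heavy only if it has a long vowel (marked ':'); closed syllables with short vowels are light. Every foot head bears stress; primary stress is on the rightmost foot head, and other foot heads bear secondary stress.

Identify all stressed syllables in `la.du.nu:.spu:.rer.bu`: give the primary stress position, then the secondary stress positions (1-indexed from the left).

primary 6, secondary 2, 3, 4

Weights: 1 la L, 2 du L, 3 nu: H, 4 spu: H, 5 rer L, 6 bu L.
Parse left to right (heavy = foot alone; LL = one foot; stranded L unfooted): (la.ˈdu) (ˈnu:) (ˈspu:) (rer.ˈbu).
Foot heads: 2, 3, 4, 6.
Primary stress on the rightmost head = syllable 6.
Secondary stress on 2, 3, 4: la.ˌdu.ˌnu:.ˌspu:.rer.ˈbu.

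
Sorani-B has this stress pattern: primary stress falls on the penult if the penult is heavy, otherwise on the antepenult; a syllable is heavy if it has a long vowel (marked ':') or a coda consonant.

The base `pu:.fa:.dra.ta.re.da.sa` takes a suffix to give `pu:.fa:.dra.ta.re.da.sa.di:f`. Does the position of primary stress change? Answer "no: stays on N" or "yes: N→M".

Base `pu:.fa:.dra.ta.re.da.sa` (7 syllables):
  Weights: 5 re L, 6 da L, 7 sa L.
  The penult (syllable 6, da) is light, so stress falls on the antepenult (syllable 5, re).
  → primary stress on syllable 5.
Suffixed `pu:.fa:.dra.ta.re.da.sa.di:f` (8 syllables):
  Weights: 6 da L, 7 sa L, 8 di:f H.
  The penult (syllable 7, sa) is light, so stress falls on the antepenult (syllable 6, da).
  → primary stress on syllable 6.

yes: 5→6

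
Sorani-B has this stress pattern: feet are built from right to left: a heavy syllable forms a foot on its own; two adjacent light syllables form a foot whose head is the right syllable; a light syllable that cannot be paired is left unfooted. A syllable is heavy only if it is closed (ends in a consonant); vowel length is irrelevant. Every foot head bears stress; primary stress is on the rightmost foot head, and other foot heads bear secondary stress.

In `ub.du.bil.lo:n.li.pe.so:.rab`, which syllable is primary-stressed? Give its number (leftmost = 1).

8

Weights: 1 ub H, 2 du L, 3 bil H, 4 lo:n H, 5 li L, 6 pe L, 7 so: L, 8 rab H.
Parse right to left (heavy = foot alone; LL = one foot; stranded L unfooted): (ˈub) du (ˈbil) (ˈlo:n) li (pe.ˈso:) (ˈrab).
Foot heads: 1, 3, 4, 7, 8.
Primary stress on the rightmost head = syllable 8.
Primary stress: syllable 8 → ub.du.bil.lo:n.li.pe.so:.ˈrab.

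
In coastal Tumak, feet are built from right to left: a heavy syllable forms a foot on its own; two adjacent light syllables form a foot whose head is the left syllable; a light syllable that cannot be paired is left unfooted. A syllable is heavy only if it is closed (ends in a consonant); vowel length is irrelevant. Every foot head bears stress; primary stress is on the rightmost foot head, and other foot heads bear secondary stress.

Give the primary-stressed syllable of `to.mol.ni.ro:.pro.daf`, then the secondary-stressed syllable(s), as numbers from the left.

primary 6, secondary 2, 4

Weights: 1 to L, 2 mol H, 3 ni L, 4 ro: L, 5 pro L, 6 daf H.
Parse right to left (heavy = foot alone; LL = one foot; stranded L unfooted): to (ˈmol) ni (ˈro:.pro) (ˈdaf).
Foot heads: 2, 4, 6.
Primary stress on the rightmost head = syllable 6.
Secondary stress on 2, 4: to.ˌmol.ni.ˌro:.pro.ˈdaf.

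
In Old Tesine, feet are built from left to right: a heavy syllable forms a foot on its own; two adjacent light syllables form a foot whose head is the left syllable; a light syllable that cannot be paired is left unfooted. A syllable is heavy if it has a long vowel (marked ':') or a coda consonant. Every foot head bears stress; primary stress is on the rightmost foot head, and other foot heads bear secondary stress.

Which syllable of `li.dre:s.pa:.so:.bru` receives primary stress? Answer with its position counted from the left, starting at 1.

Weights: 1 li L, 2 dre:s H, 3 pa: H, 4 so: H, 5 bru L.
Parse left to right (heavy = foot alone; LL = one foot; stranded L unfooted): li (ˈdre:s) (ˈpa:) (ˈso:) bru.
Foot heads: 2, 3, 4.
Primary stress on the rightmost head = syllable 4.
Primary stress: syllable 4 → li.dre:s.pa:.ˈso:.bru.

4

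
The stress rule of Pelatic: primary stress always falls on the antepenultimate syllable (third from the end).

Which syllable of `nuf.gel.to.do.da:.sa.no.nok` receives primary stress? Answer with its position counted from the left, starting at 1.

6

The word has 8 syllables; the antepenultimate syllable (third from the end) is syllable 6 (sa).
Primary stress: syllable 6 → nuf.gel.to.do.da:.ˈsa.no.nok.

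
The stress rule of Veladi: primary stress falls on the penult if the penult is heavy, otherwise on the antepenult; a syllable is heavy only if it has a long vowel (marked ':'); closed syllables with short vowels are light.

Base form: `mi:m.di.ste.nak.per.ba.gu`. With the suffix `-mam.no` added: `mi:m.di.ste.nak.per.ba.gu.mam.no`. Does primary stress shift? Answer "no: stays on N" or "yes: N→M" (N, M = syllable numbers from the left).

yes: 5→7

Base `mi:m.di.ste.nak.per.ba.gu` (7 syllables):
  Weights: 5 per L, 6 ba L, 7 gu L.
  The penult (syllable 6, ba) is light, so stress falls on the antepenult (syllable 5, per).
  → primary stress on syllable 5.
Suffixed `mi:m.di.ste.nak.per.ba.gu.mam.no` (9 syllables):
  Weights: 7 gu L, 8 mam L, 9 no L.
  The penult (syllable 8, mam) is light, so stress falls on the antepenult (syllable 7, gu).
  → primary stress on syllable 7.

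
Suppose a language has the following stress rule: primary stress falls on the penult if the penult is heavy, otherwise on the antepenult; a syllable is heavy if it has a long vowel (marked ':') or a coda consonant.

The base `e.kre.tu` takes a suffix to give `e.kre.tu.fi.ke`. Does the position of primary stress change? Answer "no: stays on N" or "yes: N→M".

Base `e.kre.tu` (3 syllables):
  Weights: 1 e L, 2 kre L, 3 tu L.
  The penult (syllable 2, kre) is light, so stress falls on the antepenult (syllable 1, e).
  → primary stress on syllable 1.
Suffixed `e.kre.tu.fi.ke` (5 syllables):
  Weights: 3 tu L, 4 fi L, 5 ke L.
  The penult (syllable 4, fi) is light, so stress falls on the antepenult (syllable 3, tu).
  → primary stress on syllable 3.

yes: 1→3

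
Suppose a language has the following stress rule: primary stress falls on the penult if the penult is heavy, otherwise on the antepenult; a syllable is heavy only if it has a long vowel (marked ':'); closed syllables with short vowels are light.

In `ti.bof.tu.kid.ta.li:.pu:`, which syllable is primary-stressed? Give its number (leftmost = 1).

Weights: 5 ta L, 6 li: H, 7 pu: H.
The penult (syllable 6, li:) is heavy, so it takes stress.
Primary stress: syllable 6 → ti.bof.tu.kid.ta.ˈli:.pu:.

6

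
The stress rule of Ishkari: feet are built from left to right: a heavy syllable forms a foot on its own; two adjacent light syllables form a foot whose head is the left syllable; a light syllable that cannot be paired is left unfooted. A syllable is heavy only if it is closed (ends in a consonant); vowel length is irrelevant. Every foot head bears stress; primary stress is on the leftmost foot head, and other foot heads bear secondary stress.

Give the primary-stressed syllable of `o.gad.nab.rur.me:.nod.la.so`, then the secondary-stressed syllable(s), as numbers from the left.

primary 2, secondary 3, 4, 6, 7

Weights: 1 o L, 2 gad H, 3 nab H, 4 rur H, 5 me: L, 6 nod H, 7 la L, 8 so L.
Parse left to right (heavy = foot alone; LL = one foot; stranded L unfooted): o (ˈgad) (ˈnab) (ˈrur) me: (ˈnod) (ˈla.so).
Foot heads: 2, 3, 4, 6, 7.
Primary stress on the leftmost head = syllable 2.
Secondary stress on 3, 4, 6, 7: o.ˈgad.ˌnab.ˌrur.me:.ˌnod.ˌla.so.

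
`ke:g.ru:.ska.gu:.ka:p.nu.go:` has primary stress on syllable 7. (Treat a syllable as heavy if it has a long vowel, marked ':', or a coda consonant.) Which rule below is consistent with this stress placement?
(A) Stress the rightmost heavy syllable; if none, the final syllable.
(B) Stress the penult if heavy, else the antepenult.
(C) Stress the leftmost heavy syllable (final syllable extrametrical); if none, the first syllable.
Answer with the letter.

Rule A → syllable 7 ✓.
Rule B → syllable 5 (observed: 7).
Rule C → syllable 1 (observed: 7).

A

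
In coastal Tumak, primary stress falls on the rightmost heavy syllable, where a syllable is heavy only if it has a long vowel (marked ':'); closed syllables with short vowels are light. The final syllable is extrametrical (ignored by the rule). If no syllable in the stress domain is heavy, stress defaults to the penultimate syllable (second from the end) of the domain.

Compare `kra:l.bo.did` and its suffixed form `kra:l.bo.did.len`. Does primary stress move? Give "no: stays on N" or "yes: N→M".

Base `kra:l.bo.did` (3 syllables):
  The final syllable (3, did) is extrametrical; the stress domain is syllables 1–2.
  Weights: 1 kra:l H, 2 bo L.
  Heavy syllables in the domain: 1. The rightmost is syllable 1 (kra:l).
  → primary stress on syllable 1.
Suffixed `kra:l.bo.did.len` (4 syllables):
  The final syllable (4, len) is extrametrical; the stress domain is syllables 1–3.
  Weights: 1 kra:l H, 2 bo L, 3 did L.
  Heavy syllables in the domain: 1. The rightmost is syllable 1 (kra:l).
  → primary stress on syllable 1.

no: stays on 1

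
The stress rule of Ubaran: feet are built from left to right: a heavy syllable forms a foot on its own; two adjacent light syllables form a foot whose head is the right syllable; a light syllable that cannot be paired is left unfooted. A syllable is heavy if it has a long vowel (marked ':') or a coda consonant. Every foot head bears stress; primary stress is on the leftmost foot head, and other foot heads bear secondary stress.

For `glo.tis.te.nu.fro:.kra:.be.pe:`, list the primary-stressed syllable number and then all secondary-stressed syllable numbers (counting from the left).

primary 2, secondary 4, 5, 6, 8

Weights: 1 glo L, 2 tis H, 3 te L, 4 nu L, 5 fro: H, 6 kra: H, 7 be L, 8 pe: H.
Parse left to right (heavy = foot alone; LL = one foot; stranded L unfooted): glo (ˈtis) (te.ˈnu) (ˈfro:) (ˈkra:) be (ˈpe:).
Foot heads: 2, 4, 5, 6, 8.
Primary stress on the leftmost head = syllable 2.
Secondary stress on 4, 5, 6, 8: glo.ˈtis.te.ˌnu.ˌfro:.ˌkra:.be.ˌpe:.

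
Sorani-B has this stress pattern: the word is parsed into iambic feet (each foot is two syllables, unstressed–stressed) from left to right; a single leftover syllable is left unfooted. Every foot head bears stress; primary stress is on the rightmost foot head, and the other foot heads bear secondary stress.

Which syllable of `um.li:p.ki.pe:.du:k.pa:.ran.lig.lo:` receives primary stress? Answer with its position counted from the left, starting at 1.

Parse left to right into iambic (σˈσ) feet: (um.ˈli:p) (ki.ˈpe:) (du:k.ˈpa:) (ran.ˈlig) lo:. Syllable 9 is left unfooted.
Foot heads (stressed positions): 2, 4, 6, 8.
End Rule Rightmost: primary stress on the rightmost head = syllable 8.
Primary stress: syllable 8 → um.li:p.ki.pe:.du:k.pa:.ran.ˈlig.lo:.

8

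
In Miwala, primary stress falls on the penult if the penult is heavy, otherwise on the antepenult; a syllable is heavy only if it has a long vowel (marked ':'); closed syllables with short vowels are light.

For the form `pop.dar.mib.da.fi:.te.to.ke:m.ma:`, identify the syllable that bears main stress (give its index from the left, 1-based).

8

Weights: 7 to L, 8 ke:m H, 9 ma: H.
The penult (syllable 8, ke:m) is heavy, so it takes stress.
Primary stress: syllable 8 → pop.dar.mib.da.fi:.te.to.ˈke:m.ma:.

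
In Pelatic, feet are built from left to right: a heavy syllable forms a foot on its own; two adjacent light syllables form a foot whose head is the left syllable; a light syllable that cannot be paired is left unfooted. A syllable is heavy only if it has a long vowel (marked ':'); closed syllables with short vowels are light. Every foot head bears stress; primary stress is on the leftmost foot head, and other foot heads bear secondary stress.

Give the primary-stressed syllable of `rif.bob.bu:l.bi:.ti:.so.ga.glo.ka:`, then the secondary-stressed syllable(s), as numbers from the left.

Weights: 1 rif L, 2 bob L, 3 bu:l H, 4 bi: H, 5 ti: H, 6 so L, 7 ga L, 8 glo L, 9 ka: H.
Parse left to right (heavy = foot alone; LL = one foot; stranded L unfooted): (ˈrif.bob) (ˈbu:l) (ˈbi:) (ˈti:) (ˈso.ga) glo (ˈka:).
Foot heads: 1, 3, 4, 5, 6, 9.
Primary stress on the leftmost head = syllable 1.
Secondary stress on 3, 4, 5, 6, 9: ˈrif.bob.ˌbu:l.ˌbi:.ˌti:.ˌso.ga.glo.ˌka:.

primary 1, secondary 3, 4, 5, 6, 9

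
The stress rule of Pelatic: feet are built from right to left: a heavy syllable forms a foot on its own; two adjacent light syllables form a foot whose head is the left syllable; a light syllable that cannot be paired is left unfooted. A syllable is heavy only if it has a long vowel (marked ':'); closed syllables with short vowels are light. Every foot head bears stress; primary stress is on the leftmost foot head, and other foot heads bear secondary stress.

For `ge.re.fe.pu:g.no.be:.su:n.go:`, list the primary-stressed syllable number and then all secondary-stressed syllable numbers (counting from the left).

Weights: 1 ge L, 2 re L, 3 fe L, 4 pu:g H, 5 no L, 6 be: H, 7 su:n H, 8 go: H.
Parse right to left (heavy = foot alone; LL = one foot; stranded L unfooted): ge (ˈre.fe) (ˈpu:g) no (ˈbe:) (ˈsu:n) (ˈgo:).
Foot heads: 2, 4, 6, 7, 8.
Primary stress on the leftmost head = syllable 2.
Secondary stress on 4, 6, 7, 8: ge.ˈre.fe.ˌpu:g.no.ˌbe:.ˌsu:n.ˌgo:.

primary 2, secondary 4, 6, 7, 8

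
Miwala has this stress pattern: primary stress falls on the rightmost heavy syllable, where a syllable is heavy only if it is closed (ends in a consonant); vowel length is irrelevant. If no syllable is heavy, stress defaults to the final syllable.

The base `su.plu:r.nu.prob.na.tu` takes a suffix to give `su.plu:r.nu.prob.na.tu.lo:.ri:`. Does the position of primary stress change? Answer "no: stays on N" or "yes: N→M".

Base `su.plu:r.nu.prob.na.tu` (6 syllables):
  Weights: 1 su L, 2 plu:r H, 3 nu L, 4 prob H, 5 na L, 6 tu L.
  Heavy syllables in the domain: 2, 4. The rightmost is syllable 4 (prob).
  → primary stress on syllable 4.
Suffixed `su.plu:r.nu.prob.na.tu.lo:.ri:` (8 syllables):
  Weights: 1 su L, 2 plu:r H, 3 nu L, 4 prob H, 5 na L, 6 tu L, 7 lo: L, 8 ri: L.
  Heavy syllables in the domain: 2, 4. The rightmost is syllable 4 (prob).
  → primary stress on syllable 4.

no: stays on 4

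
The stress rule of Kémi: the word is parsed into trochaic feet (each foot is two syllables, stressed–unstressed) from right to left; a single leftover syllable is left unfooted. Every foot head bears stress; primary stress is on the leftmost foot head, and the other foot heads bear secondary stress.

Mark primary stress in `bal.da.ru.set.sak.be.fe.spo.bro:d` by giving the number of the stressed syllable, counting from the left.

2

Parse right to left into trochaic (ˈσσ) feet: bal (ˈda.ru) (ˈset.sak) (ˈbe.fe) (ˈspo.bro:d). Syllable 1 is left unfooted.
Foot heads (stressed positions): 2, 4, 6, 8.
End Rule Leftmost: primary stress on the leftmost head = syllable 2.
Primary stress: syllable 2 → bal.ˈda.ru.set.sak.be.fe.spo.bro:d.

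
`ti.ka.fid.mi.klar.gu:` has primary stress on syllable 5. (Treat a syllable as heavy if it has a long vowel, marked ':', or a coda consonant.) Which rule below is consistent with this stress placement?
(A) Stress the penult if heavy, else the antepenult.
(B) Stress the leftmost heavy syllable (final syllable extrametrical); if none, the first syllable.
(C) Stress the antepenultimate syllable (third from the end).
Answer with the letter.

A

Rule A → syllable 5 ✓.
Rule B → syllable 3 (observed: 5).
Rule C → syllable 4 (observed: 5).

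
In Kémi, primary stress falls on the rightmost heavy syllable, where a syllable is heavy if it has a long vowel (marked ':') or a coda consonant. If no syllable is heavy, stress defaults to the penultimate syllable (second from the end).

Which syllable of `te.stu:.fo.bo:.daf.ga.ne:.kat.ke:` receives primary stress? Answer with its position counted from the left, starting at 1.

9

Weights: 1 te L, 2 stu: H, 3 fo L, 4 bo: H, 5 daf H, 6 ga L, 7 ne: H, 8 kat H, 9 ke: H.
Heavy syllables in the domain: 2, 4, 5, 7, 8, 9. The rightmost is syllable 9 (ke:).
Primary stress: syllable 9 → te.stu:.fo.bo:.daf.ga.ne:.kat.ˈke:.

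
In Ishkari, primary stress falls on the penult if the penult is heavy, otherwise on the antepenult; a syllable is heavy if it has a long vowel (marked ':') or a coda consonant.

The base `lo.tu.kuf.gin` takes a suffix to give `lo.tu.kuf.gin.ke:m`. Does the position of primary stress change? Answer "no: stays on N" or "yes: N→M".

yes: 3→4

Base `lo.tu.kuf.gin` (4 syllables):
  Weights: 2 tu L, 3 kuf H, 4 gin H.
  The penult (syllable 3, kuf) is heavy, so it takes stress.
  → primary stress on syllable 3.
Suffixed `lo.tu.kuf.gin.ke:m` (5 syllables):
  Weights: 3 kuf H, 4 gin H, 5 ke:m H.
  The penult (syllable 4, gin) is heavy, so it takes stress.
  → primary stress on syllable 4.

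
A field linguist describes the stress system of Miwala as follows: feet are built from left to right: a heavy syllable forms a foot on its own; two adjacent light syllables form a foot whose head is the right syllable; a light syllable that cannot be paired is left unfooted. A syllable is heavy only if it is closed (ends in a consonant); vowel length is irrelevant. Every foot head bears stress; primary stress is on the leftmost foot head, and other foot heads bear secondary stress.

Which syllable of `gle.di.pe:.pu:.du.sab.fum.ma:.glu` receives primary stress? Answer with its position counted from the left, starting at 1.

Weights: 1 gle L, 2 di L, 3 pe: L, 4 pu: L, 5 du L, 6 sab H, 7 fum H, 8 ma: L, 9 glu L.
Parse left to right (heavy = foot alone; LL = one foot; stranded L unfooted): (gle.ˈdi) (pe:.ˈpu:) du (ˈsab) (ˈfum) (ma:.ˈglu).
Foot heads: 2, 4, 6, 7, 9.
Primary stress on the leftmost head = syllable 2.
Primary stress: syllable 2 → gle.ˈdi.pe:.pu:.du.sab.fum.ma:.glu.

2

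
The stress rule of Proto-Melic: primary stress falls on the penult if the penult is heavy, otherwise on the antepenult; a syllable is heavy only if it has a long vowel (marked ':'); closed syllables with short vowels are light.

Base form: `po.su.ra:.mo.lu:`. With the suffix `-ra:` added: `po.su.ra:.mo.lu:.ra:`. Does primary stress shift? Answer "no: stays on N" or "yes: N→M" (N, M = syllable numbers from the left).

yes: 3→5

Base `po.su.ra:.mo.lu:` (5 syllables):
  Weights: 3 ra: H, 4 mo L, 5 lu: H.
  The penult (syllable 4, mo) is light, so stress falls on the antepenult (syllable 3, ra:).
  → primary stress on syllable 3.
Suffixed `po.su.ra:.mo.lu:.ra:` (6 syllables):
  Weights: 4 mo L, 5 lu: H, 6 ra: H.
  The penult (syllable 5, lu:) is heavy, so it takes stress.
  → primary stress on syllable 5.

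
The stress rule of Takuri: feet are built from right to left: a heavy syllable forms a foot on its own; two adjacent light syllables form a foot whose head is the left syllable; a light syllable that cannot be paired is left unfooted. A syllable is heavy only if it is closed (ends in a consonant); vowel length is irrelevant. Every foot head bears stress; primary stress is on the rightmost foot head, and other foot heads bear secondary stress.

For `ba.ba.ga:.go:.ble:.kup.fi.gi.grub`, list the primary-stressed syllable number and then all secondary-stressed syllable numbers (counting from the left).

Weights: 1 ba L, 2 ba L, 3 ga: L, 4 go: L, 5 ble: L, 6 kup H, 7 fi L, 8 gi L, 9 grub H.
Parse right to left (heavy = foot alone; LL = one foot; stranded L unfooted): ba (ˈba.ga:) (ˈgo:.ble:) (ˈkup) (ˈfi.gi) (ˈgrub).
Foot heads: 2, 4, 6, 7, 9.
Primary stress on the rightmost head = syllable 9.
Secondary stress on 2, 4, 6, 7: ba.ˌba.ga:.ˌgo:.ble:.ˌkup.ˌfi.gi.ˈgrub.

primary 9, secondary 2, 4, 6, 7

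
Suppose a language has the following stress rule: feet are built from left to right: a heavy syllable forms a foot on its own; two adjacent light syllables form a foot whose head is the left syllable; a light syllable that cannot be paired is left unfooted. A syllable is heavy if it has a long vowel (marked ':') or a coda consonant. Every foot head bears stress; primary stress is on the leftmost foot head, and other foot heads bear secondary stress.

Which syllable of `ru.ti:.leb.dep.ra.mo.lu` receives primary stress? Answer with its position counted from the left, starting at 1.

Weights: 1 ru L, 2 ti: H, 3 leb H, 4 dep H, 5 ra L, 6 mo L, 7 lu L.
Parse left to right (heavy = foot alone; LL = one foot; stranded L unfooted): ru (ˈti:) (ˈleb) (ˈdep) (ˈra.mo) lu.
Foot heads: 2, 3, 4, 5.
Primary stress on the leftmost head = syllable 2.
Primary stress: syllable 2 → ru.ˈti:.leb.dep.ra.mo.lu.

2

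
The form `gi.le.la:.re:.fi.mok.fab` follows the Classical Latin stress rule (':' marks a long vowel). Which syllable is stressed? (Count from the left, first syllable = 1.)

Classical Latin: stress the penult if heavy (long vowel or closed), else the antepenult.
Weights: 5 fi L, 6 mok H, 7 fab H.
The penult (syllable 6, mok) is heavy, so it takes stress.
Stress on syllable 6: gi.le.la:.re:.fi.ˈmok.fab.

6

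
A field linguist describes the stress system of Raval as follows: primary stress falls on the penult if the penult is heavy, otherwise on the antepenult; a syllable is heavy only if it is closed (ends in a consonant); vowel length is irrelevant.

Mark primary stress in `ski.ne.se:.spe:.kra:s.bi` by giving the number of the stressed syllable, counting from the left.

5

Weights: 4 spe: L, 5 kra:s H, 6 bi L.
The penult (syllable 5, kra:s) is heavy, so it takes stress.
Primary stress: syllable 5 → ski.ne.se:.spe:.ˈkra:s.bi.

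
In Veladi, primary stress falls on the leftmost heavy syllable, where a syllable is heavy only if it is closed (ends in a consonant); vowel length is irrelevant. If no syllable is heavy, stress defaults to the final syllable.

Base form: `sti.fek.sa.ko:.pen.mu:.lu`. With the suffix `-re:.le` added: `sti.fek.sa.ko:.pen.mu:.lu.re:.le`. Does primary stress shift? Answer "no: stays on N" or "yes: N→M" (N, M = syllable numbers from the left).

no: stays on 2

Base `sti.fek.sa.ko:.pen.mu:.lu` (7 syllables):
  Weights: 1 sti L, 2 fek H, 3 sa L, 4 ko: L, 5 pen H, 6 mu: L, 7 lu L.
  Heavy syllables in the domain: 2, 5. The leftmost is syllable 2 (fek).
  → primary stress on syllable 2.
Suffixed `sti.fek.sa.ko:.pen.mu:.lu.re:.le` (9 syllables):
  Weights: 1 sti L, 2 fek H, 3 sa L, 4 ko: L, 5 pen H, 6 mu: L, 7 lu L, 8 re: L, 9 le L.
  Heavy syllables in the domain: 2, 5. The leftmost is syllable 2 (fek).
  → primary stress on syllable 2.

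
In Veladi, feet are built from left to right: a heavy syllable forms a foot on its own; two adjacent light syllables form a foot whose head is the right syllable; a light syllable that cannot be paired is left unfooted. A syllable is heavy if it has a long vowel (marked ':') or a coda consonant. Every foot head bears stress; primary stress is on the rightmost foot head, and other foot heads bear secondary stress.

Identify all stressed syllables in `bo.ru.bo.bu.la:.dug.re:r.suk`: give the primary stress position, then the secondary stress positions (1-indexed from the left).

Weights: 1 bo L, 2 ru L, 3 bo L, 4 bu L, 5 la: H, 6 dug H, 7 re:r H, 8 suk H.
Parse left to right (heavy = foot alone; LL = one foot; stranded L unfooted): (bo.ˈru) (bo.ˈbu) (ˈla:) (ˈdug) (ˈre:r) (ˈsuk).
Foot heads: 2, 4, 5, 6, 7, 8.
Primary stress on the rightmost head = syllable 8.
Secondary stress on 2, 4, 5, 6, 7: bo.ˌru.bo.ˌbu.ˌla:.ˌdug.ˌre:r.ˈsuk.

primary 8, secondary 2, 4, 5, 6, 7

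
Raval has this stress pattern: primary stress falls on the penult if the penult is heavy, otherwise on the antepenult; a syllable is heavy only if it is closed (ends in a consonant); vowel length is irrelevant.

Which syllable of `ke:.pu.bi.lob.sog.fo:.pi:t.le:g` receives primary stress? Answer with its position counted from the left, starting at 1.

Weights: 6 fo: L, 7 pi:t H, 8 le:g H.
The penult (syllable 7, pi:t) is heavy, so it takes stress.
Primary stress: syllable 7 → ke:.pu.bi.lob.sog.fo:.ˈpi:t.le:g.

7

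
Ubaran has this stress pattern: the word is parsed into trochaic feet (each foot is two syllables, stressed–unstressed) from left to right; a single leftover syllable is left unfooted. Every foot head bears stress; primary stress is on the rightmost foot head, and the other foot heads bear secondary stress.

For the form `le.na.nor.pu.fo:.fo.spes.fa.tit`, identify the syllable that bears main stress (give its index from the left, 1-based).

7

Parse left to right into trochaic (ˈσσ) feet: (ˈle.na) (ˈnor.pu) (ˈfo:.fo) (ˈspes.fa) tit. Syllable 9 is left unfooted.
Foot heads (stressed positions): 1, 3, 5, 7.
End Rule Rightmost: primary stress on the rightmost head = syllable 7.
Primary stress: syllable 7 → le.na.nor.pu.fo:.fo.ˈspes.fa.tit.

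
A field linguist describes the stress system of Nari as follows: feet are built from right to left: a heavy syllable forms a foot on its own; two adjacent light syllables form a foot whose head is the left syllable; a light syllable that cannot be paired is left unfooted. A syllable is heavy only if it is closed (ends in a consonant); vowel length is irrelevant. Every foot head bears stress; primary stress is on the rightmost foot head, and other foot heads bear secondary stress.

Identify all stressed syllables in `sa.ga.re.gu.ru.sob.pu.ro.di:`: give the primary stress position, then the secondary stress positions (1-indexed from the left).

Weights: 1 sa L, 2 ga L, 3 re L, 4 gu L, 5 ru L, 6 sob H, 7 pu L, 8 ro L, 9 di: L.
Parse right to left (heavy = foot alone; LL = one foot; stranded L unfooted): sa (ˈga.re) (ˈgu.ru) (ˈsob) pu (ˈro.di:).
Foot heads: 2, 4, 6, 8.
Primary stress on the rightmost head = syllable 8.
Secondary stress on 2, 4, 6: sa.ˌga.re.ˌgu.ru.ˌsob.pu.ˈro.di:.

primary 8, secondary 2, 4, 6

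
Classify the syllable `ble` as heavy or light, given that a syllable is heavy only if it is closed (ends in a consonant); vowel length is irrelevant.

`ble`: short vowel, open (no coda). Open (no coda) → light.

light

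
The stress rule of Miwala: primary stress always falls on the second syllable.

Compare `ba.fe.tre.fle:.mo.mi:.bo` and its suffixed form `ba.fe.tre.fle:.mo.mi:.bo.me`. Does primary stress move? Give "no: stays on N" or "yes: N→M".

Base `ba.fe.tre.fle:.mo.mi:.bo` (7 syllables):
  The word has 7 syllables; the second syllable is syllable 2 (fe).
  → primary stress on syllable 2.
Suffixed `ba.fe.tre.fle:.mo.mi:.bo.me` (8 syllables):
  The word has 8 syllables; the second syllable is syllable 2 (fe).
  → primary stress on syllable 2.

no: stays on 2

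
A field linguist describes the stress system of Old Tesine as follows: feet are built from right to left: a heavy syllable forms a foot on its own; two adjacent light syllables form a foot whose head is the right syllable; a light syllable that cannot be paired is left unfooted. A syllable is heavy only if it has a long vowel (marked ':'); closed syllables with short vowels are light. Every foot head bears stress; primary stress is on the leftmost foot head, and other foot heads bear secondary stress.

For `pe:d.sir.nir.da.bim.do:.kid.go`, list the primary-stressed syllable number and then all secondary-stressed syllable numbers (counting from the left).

Weights: 1 pe:d H, 2 sir L, 3 nir L, 4 da L, 5 bim L, 6 do: H, 7 kid L, 8 go L.
Parse right to left (heavy = foot alone; LL = one foot; stranded L unfooted): (ˈpe:d) (sir.ˈnir) (da.ˈbim) (ˈdo:) (kid.ˈgo).
Foot heads: 1, 3, 5, 6, 8.
Primary stress on the leftmost head = syllable 1.
Secondary stress on 3, 5, 6, 8: ˈpe:d.sir.ˌnir.da.ˌbim.ˌdo:.kid.ˌgo.

primary 1, secondary 3, 5, 6, 8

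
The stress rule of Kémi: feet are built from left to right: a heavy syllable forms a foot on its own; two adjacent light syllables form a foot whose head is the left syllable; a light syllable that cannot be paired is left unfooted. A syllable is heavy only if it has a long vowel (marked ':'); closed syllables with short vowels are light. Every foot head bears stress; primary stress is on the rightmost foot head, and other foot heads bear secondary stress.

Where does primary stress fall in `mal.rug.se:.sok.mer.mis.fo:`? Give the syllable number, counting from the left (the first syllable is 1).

7

Weights: 1 mal L, 2 rug L, 3 se: H, 4 sok L, 5 mer L, 6 mis L, 7 fo: H.
Parse left to right (heavy = foot alone; LL = one foot; stranded L unfooted): (ˈmal.rug) (ˈse:) (ˈsok.mer) mis (ˈfo:).
Foot heads: 1, 3, 4, 7.
Primary stress on the rightmost head = syllable 7.
Primary stress: syllable 7 → mal.rug.se:.sok.mer.mis.ˈfo:.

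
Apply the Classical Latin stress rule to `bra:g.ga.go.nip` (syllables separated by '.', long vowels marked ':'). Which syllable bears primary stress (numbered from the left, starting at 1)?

Classical Latin: stress the penult if heavy (long vowel or closed), else the antepenult.
Weights: 2 ga L, 3 go L, 4 nip H.
The penult (syllable 3, go) is light, so stress falls on the antepenult (syllable 2, ga).
Stress on syllable 2: bra:g.ˈga.go.nip.

2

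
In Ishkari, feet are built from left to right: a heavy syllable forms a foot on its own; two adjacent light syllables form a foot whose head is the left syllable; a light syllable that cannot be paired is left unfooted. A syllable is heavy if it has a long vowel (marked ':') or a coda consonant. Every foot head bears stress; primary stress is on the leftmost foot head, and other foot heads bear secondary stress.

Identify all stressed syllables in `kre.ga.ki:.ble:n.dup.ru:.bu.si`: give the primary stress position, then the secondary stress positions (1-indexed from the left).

primary 1, secondary 3, 4, 5, 6, 7

Weights: 1 kre L, 2 ga L, 3 ki: H, 4 ble:n H, 5 dup H, 6 ru: H, 7 bu L, 8 si L.
Parse left to right (heavy = foot alone; LL = one foot; stranded L unfooted): (ˈkre.ga) (ˈki:) (ˈble:n) (ˈdup) (ˈru:) (ˈbu.si).
Foot heads: 1, 3, 4, 5, 6, 7.
Primary stress on the leftmost head = syllable 1.
Secondary stress on 3, 4, 5, 6, 7: ˈkre.ga.ˌki:.ˌble:n.ˌdup.ˌru:.ˌbu.si.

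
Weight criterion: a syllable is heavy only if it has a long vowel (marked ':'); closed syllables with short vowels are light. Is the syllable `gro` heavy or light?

`gro`: short vowel, open (no coda). Short vowel → light.

light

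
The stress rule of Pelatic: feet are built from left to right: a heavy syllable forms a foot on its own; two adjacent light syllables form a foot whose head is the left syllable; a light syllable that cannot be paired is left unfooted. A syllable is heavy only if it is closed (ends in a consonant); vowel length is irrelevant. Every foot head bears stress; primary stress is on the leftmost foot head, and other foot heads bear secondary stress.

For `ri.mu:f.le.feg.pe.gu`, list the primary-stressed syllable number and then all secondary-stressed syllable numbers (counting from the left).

primary 2, secondary 4, 5

Weights: 1 ri L, 2 mu:f H, 3 le L, 4 feg H, 5 pe L, 6 gu L.
Parse left to right (heavy = foot alone; LL = one foot; stranded L unfooted): ri (ˈmu:f) le (ˈfeg) (ˈpe.gu).
Foot heads: 2, 4, 5.
Primary stress on the leftmost head = syllable 2.
Secondary stress on 4, 5: ri.ˈmu:f.le.ˌfeg.ˌpe.gu.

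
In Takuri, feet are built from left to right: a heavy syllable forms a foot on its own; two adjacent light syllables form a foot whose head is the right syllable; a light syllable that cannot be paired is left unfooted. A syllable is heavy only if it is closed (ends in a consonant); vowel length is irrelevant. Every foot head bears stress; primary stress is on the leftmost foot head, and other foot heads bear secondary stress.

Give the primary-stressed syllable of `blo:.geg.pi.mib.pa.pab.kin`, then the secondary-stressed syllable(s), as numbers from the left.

Weights: 1 blo: L, 2 geg H, 3 pi L, 4 mib H, 5 pa L, 6 pab H, 7 kin H.
Parse left to right (heavy = foot alone; LL = one foot; stranded L unfooted): blo: (ˈgeg) pi (ˈmib) pa (ˈpab) (ˈkin).
Foot heads: 2, 4, 6, 7.
Primary stress on the leftmost head = syllable 2.
Secondary stress on 4, 6, 7: blo:.ˈgeg.pi.ˌmib.pa.ˌpab.ˌkin.

primary 2, secondary 4, 6, 7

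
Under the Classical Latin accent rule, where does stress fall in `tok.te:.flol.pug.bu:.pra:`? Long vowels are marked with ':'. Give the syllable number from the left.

Classical Latin: stress the penult if heavy (long vowel or closed), else the antepenult.
Weights: 4 pug H, 5 bu: H, 6 pra: H.
The penult (syllable 5, bu:) is heavy, so it takes stress.
Stress on syllable 5: tok.te:.flol.pug.ˈbu:.pra:.

5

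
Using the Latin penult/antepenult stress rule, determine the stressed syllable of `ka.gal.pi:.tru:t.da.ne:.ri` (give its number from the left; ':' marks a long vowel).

6

Classical Latin: stress the penult if heavy (long vowel or closed), else the antepenult.
Weights: 5 da L, 6 ne: H, 7 ri L.
The penult (syllable 6, ne:) is heavy, so it takes stress.
Stress on syllable 6: ka.gal.pi:.tru:t.da.ˈne:.ri.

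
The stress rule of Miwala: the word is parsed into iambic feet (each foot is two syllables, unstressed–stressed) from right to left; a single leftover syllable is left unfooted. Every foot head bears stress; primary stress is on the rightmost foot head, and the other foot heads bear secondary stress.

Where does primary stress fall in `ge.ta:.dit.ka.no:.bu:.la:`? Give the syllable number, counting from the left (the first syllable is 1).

7

Parse right to left into iambic (σˈσ) feet: ge (ta:.ˈdit) (ka.ˈno:) (bu:.ˈla:). Syllable 1 is left unfooted.
Foot heads (stressed positions): 3, 5, 7.
End Rule Rightmost: primary stress on the rightmost head = syllable 7.
Primary stress: syllable 7 → ge.ta:.dit.ka.no:.bu:.ˈla:.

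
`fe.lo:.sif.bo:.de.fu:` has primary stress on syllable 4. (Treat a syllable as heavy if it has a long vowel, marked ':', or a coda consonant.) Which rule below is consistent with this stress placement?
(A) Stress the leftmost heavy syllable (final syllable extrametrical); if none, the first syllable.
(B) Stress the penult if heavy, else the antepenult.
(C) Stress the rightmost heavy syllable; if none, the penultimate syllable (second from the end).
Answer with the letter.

Rule A → syllable 2 (observed: 4).
Rule B → syllable 4 ✓.
Rule C → syllable 6 (observed: 4).

B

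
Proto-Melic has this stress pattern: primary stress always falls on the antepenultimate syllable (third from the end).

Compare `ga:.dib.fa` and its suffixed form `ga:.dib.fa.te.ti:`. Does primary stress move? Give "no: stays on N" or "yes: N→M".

Base `ga:.dib.fa` (3 syllables):
  The word has 3 syllables; the antepenultimate syllable (third from the end) is syllable 1 (ga:).
  → primary stress on syllable 1.
Suffixed `ga:.dib.fa.te.ti:` (5 syllables):
  The word has 5 syllables; the antepenultimate syllable (third from the end) is syllable 3 (fa).
  → primary stress on syllable 3.

yes: 1→3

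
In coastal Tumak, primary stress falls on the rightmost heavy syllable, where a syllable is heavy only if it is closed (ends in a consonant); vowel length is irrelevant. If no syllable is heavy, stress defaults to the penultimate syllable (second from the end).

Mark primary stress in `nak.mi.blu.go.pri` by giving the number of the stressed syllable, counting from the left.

Weights: 1 nak H, 2 mi L, 3 blu L, 4 go L, 5 pri L.
Heavy syllables in the domain: 1. The rightmost is syllable 1 (nak).
Primary stress: syllable 1 → ˈnak.mi.blu.go.pri.

1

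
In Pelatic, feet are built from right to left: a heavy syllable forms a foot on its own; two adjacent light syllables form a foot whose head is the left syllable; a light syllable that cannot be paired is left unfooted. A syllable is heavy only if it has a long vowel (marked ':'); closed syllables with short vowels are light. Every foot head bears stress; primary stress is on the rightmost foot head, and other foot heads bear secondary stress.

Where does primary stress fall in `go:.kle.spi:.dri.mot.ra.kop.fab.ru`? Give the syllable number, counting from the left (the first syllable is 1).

8

Weights: 1 go: H, 2 kle L, 3 spi: H, 4 dri L, 5 mot L, 6 ra L, 7 kop L, 8 fab L, 9 ru L.
Parse right to left (heavy = foot alone; LL = one foot; stranded L unfooted): (ˈgo:) kle (ˈspi:) (ˈdri.mot) (ˈra.kop) (ˈfab.ru).
Foot heads: 1, 3, 4, 6, 8.
Primary stress on the rightmost head = syllable 8.
Primary stress: syllable 8 → go:.kle.spi:.dri.mot.ra.kop.ˈfab.ru.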